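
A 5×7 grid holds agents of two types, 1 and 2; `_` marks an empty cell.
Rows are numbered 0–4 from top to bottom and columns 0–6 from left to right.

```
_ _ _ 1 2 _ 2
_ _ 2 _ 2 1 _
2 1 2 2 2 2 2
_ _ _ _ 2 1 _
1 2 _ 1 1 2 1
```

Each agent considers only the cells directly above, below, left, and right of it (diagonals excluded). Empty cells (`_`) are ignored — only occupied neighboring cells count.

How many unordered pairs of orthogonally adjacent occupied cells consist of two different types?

12

Scan each occupied cell's neighbors to the right and below so each pair is counted once.
Row 0: 1(0,3)–2(0,4)≠ 2(0,4)–2(1,4)=  → 1/2 unlike.
Row 1: 2(1,2)–2(2,2)= 2(1,4)–1(1,5)≠ 2(1,4)–2(2,4)= 1(1,5)–2(2,5)≠  → 2/4 unlike.
Row 2: 2(2,0)–1(2,1)≠ 1(2,1)–2(2,2)≠ 2(2,2)–2(2,3)= 2(2,3)–2(2,4)= 2(2,4)–2(2,5)= 2(2,4)–2(3,4)= 2(2,5)–2(2,6)= 2(2,5)–1(3,5)≠  → 3/8 unlike.
Row 3: 2(3,4)–1(3,5)≠ 2(3,4)–1(4,4)≠ 1(3,5)–2(4,5)≠  → 3/3 unlike.
Row 4: 1(4,0)–2(4,1)≠ 1(4,3)–1(4,4)= 1(4,4)–2(4,5)≠ 2(4,5)–1(4,6)≠  → 3/4 unlike.
Total adjacent occupied pairs: 21; unlike-type pairs: 12.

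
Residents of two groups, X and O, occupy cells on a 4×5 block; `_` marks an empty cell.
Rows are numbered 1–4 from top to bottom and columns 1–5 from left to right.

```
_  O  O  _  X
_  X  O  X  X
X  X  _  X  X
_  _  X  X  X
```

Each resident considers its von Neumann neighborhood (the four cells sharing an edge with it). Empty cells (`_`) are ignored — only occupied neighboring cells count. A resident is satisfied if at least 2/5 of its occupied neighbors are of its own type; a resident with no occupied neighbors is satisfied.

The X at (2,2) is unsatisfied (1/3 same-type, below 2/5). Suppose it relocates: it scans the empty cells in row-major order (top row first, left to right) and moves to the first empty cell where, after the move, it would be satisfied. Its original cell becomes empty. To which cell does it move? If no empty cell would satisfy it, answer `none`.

Vacating (2,2). Empty cells in order:
  (1,1): 0/1 same-type → still unsatisfied.
  (1,4): 2/3 same-type → satisfied — stop here.

(1,4)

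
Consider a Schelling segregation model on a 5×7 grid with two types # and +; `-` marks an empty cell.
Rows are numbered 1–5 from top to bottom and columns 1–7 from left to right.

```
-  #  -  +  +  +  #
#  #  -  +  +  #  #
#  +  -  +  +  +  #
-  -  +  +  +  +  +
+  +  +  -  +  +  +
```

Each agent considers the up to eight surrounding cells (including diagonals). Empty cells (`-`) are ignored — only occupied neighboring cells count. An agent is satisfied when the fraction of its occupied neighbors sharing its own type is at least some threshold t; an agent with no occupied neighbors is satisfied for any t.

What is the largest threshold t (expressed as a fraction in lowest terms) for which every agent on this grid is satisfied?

Row 1: (1,2)# 2/2 · (1,4)+ 3/3 · (1,5)+ 4/5 · (1,6)+ 2/5 · (1,7)# 2/3
Row 2: (2,1)# 3/4 · (2,2)# 3/4 · (2,4)+ 5/5 · (2,5)+ 7/8 · (2,6)# 3/8 · (2,7)# 3/5
Row 3: (3,1)# 2/3 · (3,2)+ 1/4 · (3,4)+ 6/6 · (3,5)+ 7/8 · (3,6)+ 5/8 · (3,7)# 2/5
Row 4: (4,3)+ 5/5 · (4,4)+ 6/6 · (4,5)+ 7/7 · (4,6)+ 7/8 · (4,7)+ 4/5
Row 5: (5,1)+ 1/1 · (5,2)+ 3/3 · (5,3)+ 3/3 · (5,5)+ 4/4 · (5,6)+ 5/5 · (5,7)+ 3/3
The smallest same-type fraction is 1/4 at (3,2), which reduces to 1/4. Any threshold above that leaves this agent unsatisfied.

1/4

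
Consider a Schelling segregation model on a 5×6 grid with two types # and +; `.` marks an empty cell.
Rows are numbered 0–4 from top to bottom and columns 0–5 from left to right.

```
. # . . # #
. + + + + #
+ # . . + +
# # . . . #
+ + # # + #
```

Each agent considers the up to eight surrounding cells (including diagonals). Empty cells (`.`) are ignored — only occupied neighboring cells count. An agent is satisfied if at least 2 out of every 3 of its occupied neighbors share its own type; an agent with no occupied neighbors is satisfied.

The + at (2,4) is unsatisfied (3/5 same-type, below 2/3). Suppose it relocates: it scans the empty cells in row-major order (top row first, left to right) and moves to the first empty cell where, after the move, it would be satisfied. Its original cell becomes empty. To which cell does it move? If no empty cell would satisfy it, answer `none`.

Vacating (2,4). Empty cells in order:
  (0,0): 1/2 same-type → still unsatisfied.
  (0,2): 3/4 same-type → satisfied — stop here.

(0,2)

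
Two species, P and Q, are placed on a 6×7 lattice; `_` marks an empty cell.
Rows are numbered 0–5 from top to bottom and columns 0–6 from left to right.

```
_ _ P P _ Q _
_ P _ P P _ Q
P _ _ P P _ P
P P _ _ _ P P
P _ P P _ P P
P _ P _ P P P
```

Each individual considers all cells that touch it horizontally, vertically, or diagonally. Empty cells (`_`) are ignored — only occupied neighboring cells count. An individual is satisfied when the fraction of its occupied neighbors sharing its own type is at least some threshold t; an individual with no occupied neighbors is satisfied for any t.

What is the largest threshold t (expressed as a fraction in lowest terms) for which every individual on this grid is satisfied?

1/2

Row 0: (0,2)P 3/3 · (0,3)P 3/3 · (0,5)Q 1/2
Row 1: (1,1)P 2/2 · (1,3)P 5/5 · (1,4)P 4/5 · (1,6)Q 1/2
Row 2: (2,0)P 3/3 · (2,3)P 3/3 · (2,4)P 4/4 · (2,6)P 2/3
Row 3: (3,0)P 3/3 · (3,1)P 4/4 · (3,5)P 5/5 · (3,6)P 4/4
Row 4: (4,0)P 3/3 · (4,2)P 3/3 · (4,3)P 3/3 · (4,5)P 6/6 · (4,6)P 5/5
Row 5: (5,0)P 1/1 · (5,2)P 2/2 · (5,4)P 3/3 · (5,5)P 4/4 · (5,6)P 3/3
The smallest same-type fraction is 1/2 at (0,5), which reduces to 1/2. Any threshold above that leaves this individual unsatisfied.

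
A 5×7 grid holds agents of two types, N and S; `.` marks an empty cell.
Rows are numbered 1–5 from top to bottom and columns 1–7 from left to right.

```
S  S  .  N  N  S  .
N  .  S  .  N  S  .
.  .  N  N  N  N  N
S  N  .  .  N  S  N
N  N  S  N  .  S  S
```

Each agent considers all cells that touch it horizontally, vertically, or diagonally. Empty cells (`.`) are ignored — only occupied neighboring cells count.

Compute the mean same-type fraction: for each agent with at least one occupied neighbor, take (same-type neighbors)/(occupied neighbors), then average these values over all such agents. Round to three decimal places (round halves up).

(1,1)S 1/2
(1,2)S 2/3
(1,4)N 2/3
(1,5)N 2/4
(1,6)S 1/3
(2,1)N 0/2
(2,3)S 1/4
(2,5)N 5/7
(2,6)S 1/6
(3,3)N 2/3
(3,4)N 4/5
(3,5)N 4/6
(3,6)N 5/7
(3,7)N 2/4
(4,1)S 0/3
(4,2)N 3/5
(4,5)N 4/6
(4,6)S 2/7
(4,7)N 2/5
(5,1)N 2/3
(5,2)N 2/4
(5,3)S 0/3
(5,4)N 1/2
(5,6)S 2/4
(5,7)S 2/3
Sum over 25 agents: 1/2 + 2/3 + 2/3 + 2/4 + 1/3 + 0/2 + 1/4 + 5/7 + 1/6 + 2/3 + 4/5 + 4/6 + 5/7 + 2/4 + 0/3 + 3/5 + 4/6 + 2/7 + 2/5 + 2/3 + 2/4 + 0/3 + 1/2 + 2/4 + 2/3 = 5011/420; mean = 5011/420 ÷ 25 = 5011/10500 = 0.477238… → 0.477.

0.477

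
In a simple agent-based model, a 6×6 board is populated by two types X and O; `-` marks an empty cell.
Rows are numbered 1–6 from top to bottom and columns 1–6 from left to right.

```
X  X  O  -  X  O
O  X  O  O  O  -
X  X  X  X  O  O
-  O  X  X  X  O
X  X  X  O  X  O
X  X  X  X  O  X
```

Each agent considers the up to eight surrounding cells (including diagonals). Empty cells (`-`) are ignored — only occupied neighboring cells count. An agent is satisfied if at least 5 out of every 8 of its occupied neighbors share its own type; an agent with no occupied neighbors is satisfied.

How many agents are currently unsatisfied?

(1,1)X 2/3 ok
(1,2)X 2/5 unhappy
(1,3)O 2/4 unhappy
(1,5)X 0/3 unhappy
(1,6)O 1/2 unhappy
(2,1)O 0/5 unhappy
(2,2)X 5/8 ok
(2,3)O 2/7 unhappy
(2,4)O 4/7 unhappy
(2,5)O 4/6 ok
(3,1)X 2/4 unhappy
(3,2)X 4/7 unhappy
(3,3)X 5/8 ok
(3,4)X 4/8 unhappy
(3,5)O 4/7 unhappy
(3,6)O 3/4 ok
(4,2)O 0/7 unhappy
(4,3)X 6/8 ok
(4,4)X 6/8 ok
(4,5)X 3/8 unhappy
(4,6)O 3/5 unhappy
(5,1)X 3/4 ok
(5,2)X 6/7 ok
(5,3)X 6/8 ok
(5,4)O 1/8 unhappy
(5,5)X 4/8 unhappy
(5,6)O 2/5 unhappy
(6,1)X 3/3 ok
(6,2)X 5/5 ok
(6,3)X 4/5 ok
(6,4)X 3/5 unhappy
(6,5)O 2/5 unhappy
(6,6)X 1/3 unhappy
Unsatisfied: (1,2), (1,3), (1,5), (1,6), (2,1), (2,3), (2,4), (3,1), (3,2), (3,4), (3,5), (4,2), (4,5), (4,6), (5,4), (5,5), (5,6), (6,4), (6,5), (6,6) — 20 in total.

20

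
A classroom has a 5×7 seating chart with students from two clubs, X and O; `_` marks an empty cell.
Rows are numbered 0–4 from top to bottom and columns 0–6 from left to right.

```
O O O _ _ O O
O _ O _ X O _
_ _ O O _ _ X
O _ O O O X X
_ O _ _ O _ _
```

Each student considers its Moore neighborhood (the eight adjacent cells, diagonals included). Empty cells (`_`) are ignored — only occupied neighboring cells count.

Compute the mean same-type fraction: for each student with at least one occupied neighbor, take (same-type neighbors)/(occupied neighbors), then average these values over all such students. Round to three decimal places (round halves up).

Row 0: (0,0)O 2/2 · (0,1)O 4/4 · (0,2)O 2/2 · (0,5)O 2/3 · (0,6)O 2/2
Row 1: (1,0)O 2/2 · (1,2)O 4/4 · (1,4)X 0/3 · (1,5)O 2/4
Row 2: (2,2)O 4/4 · (2,3)O 5/6 · (2,6)X 2/3
Row 3: (3,0)O 1/1 · (3,2)O 4/4 · (3,3)O 5/5 · (3,4)O 3/4 · (3,5)X 2/4 · (3,6)X 2/2
Row 4: (4,1)O 2/2 · (4,4)O 2/3
Sum over 20 students: 2/2 + 4/4 + 2/2 + 2/3 + 2/2 + 2/2 + 4/4 + 0/3 + 2/4 + 4/4 + 5/6 + 2/3 + 1/1 + 4/4 + 5/5 + 3/4 + 2/4 + 2/2 + 2/2 + 2/3 = 199/12; mean = 199/12 ÷ 20 = 199/240 = 0.829166… → 0.829.

0.829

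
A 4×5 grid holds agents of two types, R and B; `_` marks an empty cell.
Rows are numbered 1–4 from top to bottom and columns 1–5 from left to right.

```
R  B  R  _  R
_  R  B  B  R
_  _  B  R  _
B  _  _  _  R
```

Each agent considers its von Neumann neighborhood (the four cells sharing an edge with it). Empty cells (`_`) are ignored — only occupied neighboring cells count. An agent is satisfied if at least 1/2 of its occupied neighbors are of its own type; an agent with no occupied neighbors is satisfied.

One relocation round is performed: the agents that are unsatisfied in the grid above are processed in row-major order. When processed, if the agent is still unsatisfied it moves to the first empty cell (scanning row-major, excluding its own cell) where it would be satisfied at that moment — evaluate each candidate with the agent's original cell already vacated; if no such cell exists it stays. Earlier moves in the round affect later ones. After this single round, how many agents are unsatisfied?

1

Initially unsatisfied (in order): (1,1), (1,2), (1,3), (2,2), (2,4), (3,4).
  (1,1) → (1,4).
  (1,2) → (1,1).
  (1,3): now satisfied by earlier moves; stays.
  (2,2) → (1,2).
  (2,4) → (2,1).
  (3,4) → (2,4).
Resulting grid:
B R R R R
B _ B R R
_ _ B _ _
B _ _ _ R
Unsatisfied now: (2,3).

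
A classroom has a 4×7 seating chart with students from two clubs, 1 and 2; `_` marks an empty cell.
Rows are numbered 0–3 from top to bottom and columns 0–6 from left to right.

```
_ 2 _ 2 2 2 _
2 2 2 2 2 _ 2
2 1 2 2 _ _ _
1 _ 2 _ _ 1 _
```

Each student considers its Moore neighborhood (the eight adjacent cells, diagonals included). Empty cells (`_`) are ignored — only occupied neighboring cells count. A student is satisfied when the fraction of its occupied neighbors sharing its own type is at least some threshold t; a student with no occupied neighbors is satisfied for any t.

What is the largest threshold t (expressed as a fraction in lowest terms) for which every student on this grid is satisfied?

1/7

Row 0: (0,1)2 3/3 · (0,3)2 4/4 · (0,4)2 4/4 · (0,5)2 3/3
Row 1: (1,0)2 3/4 · (1,1)2 5/6 · (1,2)2 6/7 · (1,3)2 6/6 · (1,4)2 5/5 · (1,6)2 1/1
Row 2: (2,0)2 2/4 · (2,1)1 1/7 · (2,2)2 5/6 · (2,3)2 5/5
Row 3: (3,0)1 1/2 · (3,2)2 2/3 · (3,5)1 — no occupied neighbors
The smallest same-type fraction is 1/7 at (2,1), which reduces to 1/7. Any threshold above that leaves this student unsatisfied.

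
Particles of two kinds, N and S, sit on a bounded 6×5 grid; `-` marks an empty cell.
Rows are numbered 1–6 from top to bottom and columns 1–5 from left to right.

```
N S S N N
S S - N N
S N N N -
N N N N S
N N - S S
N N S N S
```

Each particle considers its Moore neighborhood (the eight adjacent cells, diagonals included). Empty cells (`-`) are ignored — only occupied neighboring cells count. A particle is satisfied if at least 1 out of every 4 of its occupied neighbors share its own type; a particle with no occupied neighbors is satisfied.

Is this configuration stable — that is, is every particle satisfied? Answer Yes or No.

No

(1,1)N 0/3 not
(1,2)S 3/4 satisfied
(1,3)S 2/4 satisfied
(1,4)N 3/4 satisfied
(1,5)N 3/3 satisfied
(2,1)S 3/5 satisfied
(2,2)S 4/7 satisfied
(2,4)N 5/6 satisfied
(2,5)N 4/4 satisfied
(3,1)S 2/5 satisfied
(3,2)N 4/7 satisfied
(3,3)N 6/7 satisfied
(3,4)N 5/6 satisfied
(4,1)N 4/5 satisfied
(4,2)N 6/7 satisfied
(4,3)N 6/7 satisfied
(4,4)N 3/6 satisfied
(4,5)S 2/4 satisfied
(5,1)N 5/5 satisfied
(5,2)N 6/7 satisfied
(5,4)S 4/7 satisfied
(5,5)S 3/5 satisfied
(6,1)N 3/3 satisfied
(6,2)N 3/4 satisfied
(6,3)S 1/4 satisfied
(6,4)N 0/4 not
(6,5)S 2/3 satisfied
For instance (1,1) has only 0/3 same-type neighbors, below 1/4.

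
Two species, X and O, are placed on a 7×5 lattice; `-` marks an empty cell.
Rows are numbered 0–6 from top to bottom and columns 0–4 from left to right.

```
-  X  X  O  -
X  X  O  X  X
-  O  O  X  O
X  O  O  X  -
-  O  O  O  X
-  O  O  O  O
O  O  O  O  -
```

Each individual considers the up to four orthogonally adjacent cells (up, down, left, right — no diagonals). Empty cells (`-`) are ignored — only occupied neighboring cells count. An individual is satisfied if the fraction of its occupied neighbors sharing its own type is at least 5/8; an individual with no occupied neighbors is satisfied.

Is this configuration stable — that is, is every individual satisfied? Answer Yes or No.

No

(0,1)X 2/2 satisfied
(0,2)X 1/3 not
(0,3)O 0/2 not
(1,0)X 1/1 satisfied
(1,1)X 2/4 not
(1,2)O 1/4 not
(1,3)X 2/4 not
(1,4)X 1/2 not
(2,1)O 2/3 satisfied
(2,2)O 3/4 satisfied
(2,3)X 2/4 not
(2,4)O 0/2 not
(3,0)X 0/1 not
(3,1)O 3/4 satisfied
(3,2)O 3/4 satisfied
(3,3)X 1/3 not
(4,1)O 3/3 satisfied
(4,2)O 4/4 satisfied
(4,3)O 2/4 not
(4,4)X 0/2 not
(5,1)O 3/3 satisfied
(5,2)O 4/4 satisfied
(5,3)O 4/4 satisfied
(5,4)O 1/2 not
(6,0)O 1/1 satisfied
(6,1)O 3/3 satisfied
(6,2)O 3/3 satisfied
(6,3)O 2/2 satisfied
For instance (0,2) has only 1/3 same-type neighbors, below 5/8.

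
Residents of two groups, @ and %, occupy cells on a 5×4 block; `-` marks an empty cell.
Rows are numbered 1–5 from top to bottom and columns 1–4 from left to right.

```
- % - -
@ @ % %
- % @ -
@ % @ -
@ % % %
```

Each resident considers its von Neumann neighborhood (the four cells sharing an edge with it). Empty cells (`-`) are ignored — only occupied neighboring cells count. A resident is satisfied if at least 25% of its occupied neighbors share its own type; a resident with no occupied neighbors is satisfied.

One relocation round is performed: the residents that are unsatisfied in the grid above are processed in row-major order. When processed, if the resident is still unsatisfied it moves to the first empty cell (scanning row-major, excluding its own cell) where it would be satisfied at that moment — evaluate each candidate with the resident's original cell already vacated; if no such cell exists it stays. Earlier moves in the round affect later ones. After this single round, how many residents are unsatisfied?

Initially unsatisfied (in order): (1,2).
  (1,2) → (1,3).
Resulting grid:
- - % -
@ @ % %
- % @ -
@ % @ -
@ % % %
All satisfied now.

0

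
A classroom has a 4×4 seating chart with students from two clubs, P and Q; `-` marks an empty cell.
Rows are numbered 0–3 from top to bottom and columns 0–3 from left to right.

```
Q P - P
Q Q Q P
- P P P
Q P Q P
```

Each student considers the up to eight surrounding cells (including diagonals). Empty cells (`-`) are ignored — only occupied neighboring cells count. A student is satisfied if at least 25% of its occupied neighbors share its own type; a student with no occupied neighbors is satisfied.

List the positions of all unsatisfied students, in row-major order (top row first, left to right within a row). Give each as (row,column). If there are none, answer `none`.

(0,1), (1,2), (3,0), (3,2)

Row 0: (0,0)Q 2/3 ok · (0,1)P 0/4 unhappy · (0,3)P 1/2 ok
Row 1: (1,0)Q 2/4 ok · (1,1)Q 3/6 ok · (1,2)Q 1/7 unhappy · (1,3)P 3/4 ok
Row 2: (2,1)P 2/7 ok · (2,2)P 5/8 ok · (2,3)P 3/5 ok
Row 3: (3,0)Q 0/2 unhappy · (3,1)P 2/4 ok · (3,2)Q 0/5 unhappy · (3,3)P 2/3 ok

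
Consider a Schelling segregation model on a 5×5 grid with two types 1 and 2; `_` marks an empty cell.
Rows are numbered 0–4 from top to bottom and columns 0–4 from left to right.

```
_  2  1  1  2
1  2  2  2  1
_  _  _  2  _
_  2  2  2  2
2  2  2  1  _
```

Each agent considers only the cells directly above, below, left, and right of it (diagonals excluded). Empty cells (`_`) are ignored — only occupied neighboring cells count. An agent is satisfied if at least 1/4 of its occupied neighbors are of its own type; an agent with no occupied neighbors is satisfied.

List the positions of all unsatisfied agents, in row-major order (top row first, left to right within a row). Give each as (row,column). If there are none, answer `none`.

(0,4), (1,0), (1,4), (4,3)

(0,1)2 1/2 satisfied
(0,2)1 1/3 satisfied
(0,3)1 1/3 satisfied
(0,4)2 0/2 not
(1,0)1 0/1 not
(1,1)2 2/3 satisfied
(1,2)2 2/3 satisfied
(1,3)2 2/4 satisfied
(1,4)1 0/2 not
(2,3)2 2/2 satisfied
(3,1)2 2/2 satisfied
(3,2)2 3/3 satisfied
(3,3)2 3/4 satisfied
(3,4)2 1/1 satisfied
(4,0)2 1/1 satisfied
(4,1)2 3/3 satisfied
(4,2)2 2/3 satisfied
(4,3)1 0/2 not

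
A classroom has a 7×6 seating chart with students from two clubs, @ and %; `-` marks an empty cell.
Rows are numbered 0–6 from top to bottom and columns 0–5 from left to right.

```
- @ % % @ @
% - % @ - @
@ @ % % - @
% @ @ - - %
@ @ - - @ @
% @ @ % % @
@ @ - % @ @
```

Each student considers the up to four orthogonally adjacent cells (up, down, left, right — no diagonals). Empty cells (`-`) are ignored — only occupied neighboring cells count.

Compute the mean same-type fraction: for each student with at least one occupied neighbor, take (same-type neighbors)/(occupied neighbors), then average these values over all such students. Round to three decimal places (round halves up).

0.503

Row 0: (0,1)@ 0/1 · (0,2)% 2/3 · (0,3)% 1/3 · (0,4)@ 1/2 · (0,5)@ 2/2
Row 1: (1,0)% 0/1 · (1,2)% 2/3 · (1,3)@ 0/3 · (1,5)@ 2/2
Row 2: (2,0)@ 1/3 · (2,1)@ 2/3 · (2,2)% 2/4 · (2,3)% 1/2 · (2,5)@ 1/2
Row 3: (3,0)% 0/3 · (3,1)@ 3/4 · (3,2)@ 1/2 · (3,5)% 0/2
Row 4: (4,0)@ 1/3 · (4,1)@ 3/3 · (4,4)@ 1/2 · (4,5)@ 2/3
Row 5: (5,0)% 0/3 · (5,1)@ 3/4 · (5,2)@ 1/2 · (5,3)% 2/3 · (5,4)% 1/4 · (5,5)@ 2/3
Row 6: (6,0)@ 1/2 · (6,1)@ 2/2 · (6,3)% 1/2 · (6,4)@ 1/3 · (6,5)@ 2/2
Sum over 33 students: 0/1 + 2/3 + 1/3 + 1/2 + 2/2 + 0/1 + 2/3 + 0/3 + 2/2 + 1/3 + 2/3 + 2/4 + 1/2 + 1/2 + 0/3 + 3/4 + 1/2 + 0/2 + 1/3 + 3/3 + 1/2 + 2/3 + 0/3 + 3/4 + 1/2 + 2/3 + 1/4 + 2/3 + 1/2 + 2/2 + 1/2 + 1/3 + 2/2 = 199/12; mean = 199/12 ÷ 33 = 199/396 = 0.502525… → 0.503.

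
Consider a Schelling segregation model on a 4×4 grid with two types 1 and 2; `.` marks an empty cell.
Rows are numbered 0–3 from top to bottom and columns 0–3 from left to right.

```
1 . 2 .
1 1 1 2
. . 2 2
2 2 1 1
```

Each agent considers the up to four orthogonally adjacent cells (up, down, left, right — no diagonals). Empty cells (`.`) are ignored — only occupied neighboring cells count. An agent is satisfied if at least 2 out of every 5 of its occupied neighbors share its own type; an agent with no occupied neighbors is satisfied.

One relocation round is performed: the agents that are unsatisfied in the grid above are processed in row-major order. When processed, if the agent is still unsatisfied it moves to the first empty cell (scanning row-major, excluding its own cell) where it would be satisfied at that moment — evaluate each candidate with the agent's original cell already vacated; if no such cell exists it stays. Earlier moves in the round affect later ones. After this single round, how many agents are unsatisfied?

1

Initially unsatisfied (in order): (0,2), (1,2), (2,2), (3,2).
  (0,2) → (0,3).
  (1,2) → (0,1).
  (2,2): now satisfied by earlier moves; stays.
  (3,2) → (0,2).
Resulting grid:
1 1 1 2
1 1 . 2
. . 2 2
2 2 . 1
Unsatisfied now: (3,3).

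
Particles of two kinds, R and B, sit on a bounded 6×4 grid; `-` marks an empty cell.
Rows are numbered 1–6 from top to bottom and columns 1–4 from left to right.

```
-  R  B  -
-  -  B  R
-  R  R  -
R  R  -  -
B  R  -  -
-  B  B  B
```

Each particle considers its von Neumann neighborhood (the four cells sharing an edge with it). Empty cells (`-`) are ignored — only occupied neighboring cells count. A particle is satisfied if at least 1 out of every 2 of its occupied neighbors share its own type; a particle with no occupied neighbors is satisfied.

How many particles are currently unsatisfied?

5

(1,2)R 0/1 unhappy
(1,3)B 1/2 ok
(2,3)B 1/3 unhappy
(2,4)R 0/1 unhappy
(3,2)R 2/2 ok
(3,3)R 1/2 ok
(4,1)R 1/2 ok
(4,2)R 3/3 ok
(5,1)B 0/2 unhappy
(5,2)R 1/3 unhappy
(6,2)B 1/2 ok
(6,3)B 2/2 ok
(6,4)B 1/1 ok
Unsatisfied: (1,2), (2,3), (2,4), (5,1), (5,2) — 5 in total.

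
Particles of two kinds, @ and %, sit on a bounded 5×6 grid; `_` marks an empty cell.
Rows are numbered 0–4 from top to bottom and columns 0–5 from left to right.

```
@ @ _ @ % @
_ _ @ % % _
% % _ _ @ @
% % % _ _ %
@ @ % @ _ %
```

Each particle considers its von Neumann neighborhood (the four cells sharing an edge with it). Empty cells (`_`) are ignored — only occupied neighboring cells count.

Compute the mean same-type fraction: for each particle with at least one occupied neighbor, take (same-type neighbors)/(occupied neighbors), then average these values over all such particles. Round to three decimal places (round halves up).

0.544

Row 0: (0,0)@ 1/1 · (0,1)@ 1/1 · (0,3)@ 0/2 · (0,4)% 1/3 · (0,5)@ 0/1
Row 1: (1,2)@ 0/1 · (1,3)% 1/3 · (1,4)% 2/3
Row 2: (2,0)% 2/2 · (2,1)% 2/2 · (2,4)@ 1/2 · (2,5)@ 1/2
Row 3: (3,0)% 2/3 · (3,1)% 3/4 · (3,2)% 2/2 · (3,5)% 1/2
Row 4: (4,0)@ 1/2 · (4,1)@ 1/3 · (4,2)% 1/3 · (4,3)@ 0/1 · (4,5)% 1/1
Sum over 21 particles: 1/1 + 1/1 + 0/2 + 1/3 + 0/1 + 0/1 + 1/3 + 2/3 + 2/2 + 2/2 + 1/2 + 1/2 + 2/3 + 3/4 + 2/2 + 1/2 + 1/2 + 1/3 + 1/3 + 0/1 + 1/1 = 137/12; mean = 137/12 ÷ 21 = 137/252 = 0.543650… → 0.544.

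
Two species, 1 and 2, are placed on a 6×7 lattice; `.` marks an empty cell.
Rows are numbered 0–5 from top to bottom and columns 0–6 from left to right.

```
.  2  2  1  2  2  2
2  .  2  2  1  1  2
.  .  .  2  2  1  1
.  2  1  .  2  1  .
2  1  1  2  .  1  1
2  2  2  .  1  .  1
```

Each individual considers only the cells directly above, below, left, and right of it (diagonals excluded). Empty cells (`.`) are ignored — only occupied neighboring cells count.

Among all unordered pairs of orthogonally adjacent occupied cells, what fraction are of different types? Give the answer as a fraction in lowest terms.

Scan each occupied cell's neighbors to the right and below so each pair is counted once.
From row 0: 5 unlike of 10 pairs (running 5/10).
From row 1: 4 unlike of 8 pairs (running 9/18).
From row 2: 1 unlike of 5 pairs (running 10/23).
From row 3: 3 unlike of 5 pairs (running 13/28).
From row 4: 4 unlike of 8 pairs (running 17/36).
From row 5: 0 unlike of 2 pairs (running 17/38).
Total adjacent occupied pairs: 38; unlike-type pairs: 17.
17/38 is already in lowest terms.

17/38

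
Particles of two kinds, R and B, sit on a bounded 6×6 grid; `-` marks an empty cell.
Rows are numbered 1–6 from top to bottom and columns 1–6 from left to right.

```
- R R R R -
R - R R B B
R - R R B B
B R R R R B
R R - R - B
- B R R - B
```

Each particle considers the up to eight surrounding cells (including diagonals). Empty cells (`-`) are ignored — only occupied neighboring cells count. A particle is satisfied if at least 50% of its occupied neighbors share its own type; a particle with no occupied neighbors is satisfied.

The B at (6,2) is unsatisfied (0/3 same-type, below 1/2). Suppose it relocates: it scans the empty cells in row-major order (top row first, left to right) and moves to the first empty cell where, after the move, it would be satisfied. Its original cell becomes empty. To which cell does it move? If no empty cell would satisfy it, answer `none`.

Vacating (6,2). Empty cells in order:
  (1,1): 0/2 same-type → still unsatisfied.
  (1,6): 2/3 same-type → satisfied — stop here.

(1,6)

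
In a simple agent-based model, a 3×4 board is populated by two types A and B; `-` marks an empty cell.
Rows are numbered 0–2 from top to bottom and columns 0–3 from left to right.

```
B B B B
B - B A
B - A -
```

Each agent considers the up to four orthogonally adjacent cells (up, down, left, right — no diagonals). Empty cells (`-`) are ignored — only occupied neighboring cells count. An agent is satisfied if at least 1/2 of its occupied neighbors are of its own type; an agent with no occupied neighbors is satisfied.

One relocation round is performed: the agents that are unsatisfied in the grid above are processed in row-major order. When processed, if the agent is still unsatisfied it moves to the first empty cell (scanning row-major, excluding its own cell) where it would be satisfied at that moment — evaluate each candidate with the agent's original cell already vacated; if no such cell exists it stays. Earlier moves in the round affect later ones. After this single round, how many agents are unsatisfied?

0

Initially unsatisfied (in order): (1,2), (1,3), (2,2).
  (1,2) → (1,1).
  (1,3) → (2,3).
  (2,2): now satisfied by earlier moves; stays.
Resulting grid:
B B B B
B B - -
B - A A
All satisfied now.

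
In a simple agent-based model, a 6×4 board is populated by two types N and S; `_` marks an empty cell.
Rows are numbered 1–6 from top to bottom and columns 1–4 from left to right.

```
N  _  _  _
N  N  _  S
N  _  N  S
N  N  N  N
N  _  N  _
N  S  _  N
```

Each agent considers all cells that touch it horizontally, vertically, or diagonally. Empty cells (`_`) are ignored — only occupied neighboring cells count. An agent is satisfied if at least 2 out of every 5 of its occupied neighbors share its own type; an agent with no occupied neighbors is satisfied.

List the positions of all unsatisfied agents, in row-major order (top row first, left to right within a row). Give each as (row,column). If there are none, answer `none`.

Row 1: (1,1)N 2/2 satisfied
Row 2: (2,1)N 3/3 satisfied · (2,2)N 4/4 satisfied · (2,4)S 1/2 satisfied
Row 3: (3,1)N 4/4 satisfied · (3,3)N 4/6 satisfied · (3,4)S 1/4 not
Row 4: (4,1)N 3/3 satisfied · (4,2)N 6/6 satisfied · (4,3)N 4/5 satisfied · (4,4)N 3/4 satisfied
Row 5: (5,1)N 3/4 satisfied · (5,3)N 4/5 satisfied
Row 6: (6,1)N 1/2 satisfied · (6,2)S 0/3 not · (6,4)N 1/1 satisfied

(3,4), (6,2)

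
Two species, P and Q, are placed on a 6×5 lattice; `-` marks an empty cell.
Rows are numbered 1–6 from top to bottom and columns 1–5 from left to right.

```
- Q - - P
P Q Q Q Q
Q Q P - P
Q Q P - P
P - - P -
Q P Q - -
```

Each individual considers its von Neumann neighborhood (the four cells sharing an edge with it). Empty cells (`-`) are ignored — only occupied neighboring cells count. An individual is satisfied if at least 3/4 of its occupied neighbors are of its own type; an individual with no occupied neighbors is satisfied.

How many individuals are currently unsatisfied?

(1,2)Q 1/1 ok
(1,5)P 0/1 unhappy
(2,1)P 0/2 unhappy
(2,2)Q 3/4 ok
(2,3)Q 2/3 unhappy
(2,4)Q 2/2 ok
(2,5)Q 1/3 unhappy
(3,1)Q 2/3 unhappy
(3,2)Q 3/4 ok
(3,3)P 1/3 unhappy
(3,5)P 1/2 unhappy
(4,1)Q 2/3 unhappy
(4,2)Q 2/3 unhappy
(4,3)P 1/2 unhappy
(4,5)P 1/1 ok
(5,1)P 0/2 unhappy
(5,4)P 0/0 ok
(6,1)Q 0/2 unhappy
(6,2)P 0/2 unhappy
(6,3)Q 0/1 unhappy
Unsatisfied: (1,5), (2,1), (2,3), (2,5), (3,1), (3,3), (3,5), (4,1), (4,2), (4,3), (5,1), (6,1), (6,2), (6,3) — 14 in total.

14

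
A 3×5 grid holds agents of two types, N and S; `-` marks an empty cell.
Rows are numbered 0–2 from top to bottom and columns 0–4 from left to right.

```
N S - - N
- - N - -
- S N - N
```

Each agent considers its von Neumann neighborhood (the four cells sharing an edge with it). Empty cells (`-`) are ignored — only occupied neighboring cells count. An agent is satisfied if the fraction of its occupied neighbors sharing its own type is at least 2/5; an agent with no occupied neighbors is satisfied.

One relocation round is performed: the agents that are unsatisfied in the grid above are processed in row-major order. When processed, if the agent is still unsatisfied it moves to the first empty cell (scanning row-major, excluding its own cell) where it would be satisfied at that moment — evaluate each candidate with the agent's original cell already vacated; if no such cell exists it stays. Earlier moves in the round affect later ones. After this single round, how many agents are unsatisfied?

Initially unsatisfied (in order): (0,0), (0,1), (2,1).
  (0,0) → (0,2).
  (0,1) → (0,0).
  (2,1) → (0,1).
Resulting grid:
S S N - N
- - N - -
- - N - N
All satisfied now.

0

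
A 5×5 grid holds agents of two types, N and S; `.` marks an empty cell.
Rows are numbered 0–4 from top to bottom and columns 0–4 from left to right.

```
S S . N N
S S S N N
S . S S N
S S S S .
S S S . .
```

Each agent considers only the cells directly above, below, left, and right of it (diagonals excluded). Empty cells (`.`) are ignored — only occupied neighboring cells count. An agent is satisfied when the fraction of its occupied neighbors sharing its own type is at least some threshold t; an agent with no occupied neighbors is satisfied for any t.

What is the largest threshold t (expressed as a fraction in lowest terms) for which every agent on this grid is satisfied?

Row 0: (0,0)S 2/2 · (0,1)S 2/2 · (0,3)N 2/2 · (0,4)N 2/2
Row 1: (1,0)S 3/3 · (1,1)S 3/3 · (1,2)S 2/3 · (1,3)N 2/4 · (1,4)N 3/3
Row 2: (2,0)S 2/2 · (2,2)S 3/3 · (2,3)S 2/4 · (2,4)N 1/2
Row 3: (3,0)S 3/3 · (3,1)S 3/3 · (3,2)S 4/4 · (3,3)S 2/2
Row 4: (4,0)S 2/2 · (4,1)S 3/3 · (4,2)S 2/2
The smallest same-type fraction is 2/4 at (1,3), which reduces to 1/2. Any threshold above that leaves this agent unsatisfied.

1/2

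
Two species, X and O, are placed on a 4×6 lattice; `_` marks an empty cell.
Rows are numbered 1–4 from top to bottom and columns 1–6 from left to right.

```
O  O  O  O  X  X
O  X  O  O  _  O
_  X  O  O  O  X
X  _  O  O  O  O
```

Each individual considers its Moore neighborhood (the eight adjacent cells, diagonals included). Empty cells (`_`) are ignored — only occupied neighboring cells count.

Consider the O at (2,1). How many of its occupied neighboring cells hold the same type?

2

Occupied neighbors of (2,1): (1,1)=O, (1,2)=O, (2,2)=X, (3,2)=X.
Same type (O): 2 of 4.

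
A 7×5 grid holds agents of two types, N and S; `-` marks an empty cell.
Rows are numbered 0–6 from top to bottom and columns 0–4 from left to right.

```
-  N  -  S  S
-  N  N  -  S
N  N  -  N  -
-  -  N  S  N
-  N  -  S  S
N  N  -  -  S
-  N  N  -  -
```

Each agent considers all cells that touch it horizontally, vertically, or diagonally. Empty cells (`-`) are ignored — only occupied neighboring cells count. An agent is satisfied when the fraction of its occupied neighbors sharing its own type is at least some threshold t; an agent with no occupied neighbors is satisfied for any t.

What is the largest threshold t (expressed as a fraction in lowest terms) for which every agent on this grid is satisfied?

1/4

(0,1)N 2/2
(0,3)S 2/3
(0,4)S 2/2
(1,1)N 4/4
(1,2)N 4/5
(1,4)S 2/3
(2,0)N 2/2
(2,1)N 4/4
(2,3)N 3/5
(3,2)N 3/5
(3,3)S 2/5
(3,4)N 1/4
(4,1)N 3/3
(4,3)S 3/5
(4,4)S 3/4
(5,0)N 3/3
(5,1)N 4/4
(5,4)S 2/2
(6,1)N 3/3
(6,2)N 2/2
The smallest same-type fraction is 1/4 at (3,4), which reduces to 1/4. Any threshold above that leaves this agent unsatisfied.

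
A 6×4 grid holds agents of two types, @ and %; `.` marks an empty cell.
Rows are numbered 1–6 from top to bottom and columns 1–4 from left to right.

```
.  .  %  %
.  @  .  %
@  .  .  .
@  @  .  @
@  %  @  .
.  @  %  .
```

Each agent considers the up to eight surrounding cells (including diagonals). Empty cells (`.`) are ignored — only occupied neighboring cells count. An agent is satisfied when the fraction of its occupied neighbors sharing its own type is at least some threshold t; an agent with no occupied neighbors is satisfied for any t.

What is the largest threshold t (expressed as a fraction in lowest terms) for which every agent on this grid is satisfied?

1/6

(1,3)% 2/3
(1,4)% 2/2
(2,2)@ 1/2
(2,4)% 2/2
(3,1)@ 3/3
(4,1)@ 3/4
(4,2)@ 4/5
(4,4)@ 1/1
(5,1)@ 3/4
(5,2)% 1/6
(5,3)@ 3/5
(6,2)@ 2/4
(6,3)% 1/3
The smallest same-type fraction is 1/6 at (5,2), which reduces to 1/6. Any threshold above that leaves this agent unsatisfied.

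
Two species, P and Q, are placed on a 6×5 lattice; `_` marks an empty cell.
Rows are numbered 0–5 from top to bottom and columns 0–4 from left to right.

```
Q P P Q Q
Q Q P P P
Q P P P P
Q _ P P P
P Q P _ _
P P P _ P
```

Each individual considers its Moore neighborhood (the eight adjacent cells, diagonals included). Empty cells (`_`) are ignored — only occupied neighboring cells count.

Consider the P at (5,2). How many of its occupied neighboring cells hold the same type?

Occupied neighbors of (5,2): (4,1)=Q, (4,2)=P, (5,1)=P.
Same type (P): 2 of 3.

2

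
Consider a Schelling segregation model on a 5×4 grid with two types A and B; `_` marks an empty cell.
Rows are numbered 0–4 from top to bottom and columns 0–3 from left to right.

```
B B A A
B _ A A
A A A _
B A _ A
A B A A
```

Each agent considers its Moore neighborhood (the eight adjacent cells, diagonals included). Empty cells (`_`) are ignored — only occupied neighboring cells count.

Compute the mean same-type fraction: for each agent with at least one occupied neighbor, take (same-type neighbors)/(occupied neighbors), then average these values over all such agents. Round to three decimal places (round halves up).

0.706

Row 0: (0,0)B 2/2 · (0,1)B 2/4 · (0,2)A 3/4 · (0,3)A 3/3
Row 1: (1,0)B 2/4 · (1,2)A 5/6 · (1,3)A 4/4
Row 2: (2,0)A 2/4 · (2,1)A 4/6 · (2,2)A 5/5
Row 3: (3,0)B 1/5 · (3,1)A 5/7 · (3,3)A 3/3
Row 4: (4,0)A 1/3 · (4,1)B 1/4 · (4,2)A 3/4 · (4,3)A 2/2
Sum over 17 agents: 2/2 + 2/4 + 3/4 + 3/3 + 2/4 + 5/6 + 4/4 + 2/4 + 4/6 + 5/5 + 1/5 + 5/7 + 3/3 + 1/3 + 1/4 + 3/4 + 2/2 = 5039/420; mean = 5039/420 ÷ 17 = 5039/7140 = 0.705742… → 0.706.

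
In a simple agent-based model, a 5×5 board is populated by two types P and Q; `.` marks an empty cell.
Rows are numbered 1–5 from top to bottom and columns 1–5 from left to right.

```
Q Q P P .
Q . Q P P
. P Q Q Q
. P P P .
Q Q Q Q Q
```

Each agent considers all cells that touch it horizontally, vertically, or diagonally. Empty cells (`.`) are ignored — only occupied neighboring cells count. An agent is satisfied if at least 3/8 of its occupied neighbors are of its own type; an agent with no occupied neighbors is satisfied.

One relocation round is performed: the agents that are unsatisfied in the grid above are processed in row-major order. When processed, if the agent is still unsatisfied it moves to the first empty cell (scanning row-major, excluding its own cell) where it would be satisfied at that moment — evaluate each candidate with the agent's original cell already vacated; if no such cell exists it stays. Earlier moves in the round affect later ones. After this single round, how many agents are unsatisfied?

3

Initially unsatisfied (in order): (3,3), (3,5), (4,2), (4,4).
  (3,3) → (2,2).
  (3,5) → (3,1).
  (4,2) → (1,5).
  (4,4) → (3,3).
Resulting grid:
Q Q P P P
Q Q Q P P
Q P P Q .
. . P . .
Q Q Q Q Q
Unsatisfied now: (3,2), (3,4), (4,3).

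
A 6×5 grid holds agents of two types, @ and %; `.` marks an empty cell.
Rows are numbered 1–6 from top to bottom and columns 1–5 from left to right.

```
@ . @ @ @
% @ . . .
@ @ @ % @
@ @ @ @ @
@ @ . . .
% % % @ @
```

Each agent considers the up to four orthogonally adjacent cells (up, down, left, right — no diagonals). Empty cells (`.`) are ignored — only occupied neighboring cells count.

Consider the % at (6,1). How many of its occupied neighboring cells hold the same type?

Occupied neighbors of (6,1): (5,1)=@, (6,2)=%.
Same type (%): 1 of 2.

1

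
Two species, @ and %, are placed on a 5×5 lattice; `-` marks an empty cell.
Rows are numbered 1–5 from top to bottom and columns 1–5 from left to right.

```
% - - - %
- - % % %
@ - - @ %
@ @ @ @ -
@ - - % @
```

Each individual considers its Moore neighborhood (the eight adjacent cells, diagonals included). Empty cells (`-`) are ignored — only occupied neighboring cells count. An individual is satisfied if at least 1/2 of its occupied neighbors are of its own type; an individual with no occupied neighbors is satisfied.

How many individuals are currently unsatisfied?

2

Row 1: (1,1)% 0/0 ✓ · (1,5)% 2/2 ✓
Row 2: (2,3)% 1/2 ✓ · (2,4)% 4/5 ✓ · (2,5)% 3/4 ✓
Row 3: (3,1)@ 2/2 ✓ · (3,4)@ 2/6 ✗ · (3,5)% 2/4 ✓
Row 4: (4,1)@ 3/3 ✓ · (4,2)@ 4/4 ✓ · (4,3)@ 3/4 ✓ · (4,4)@ 3/5 ✓
Row 5: (5,1)@ 2/2 ✓ · (5,4)% 0/3 ✗ · (5,5)@ 1/2 ✓
Unsatisfied: (3,4), (5,4) — 2 in total.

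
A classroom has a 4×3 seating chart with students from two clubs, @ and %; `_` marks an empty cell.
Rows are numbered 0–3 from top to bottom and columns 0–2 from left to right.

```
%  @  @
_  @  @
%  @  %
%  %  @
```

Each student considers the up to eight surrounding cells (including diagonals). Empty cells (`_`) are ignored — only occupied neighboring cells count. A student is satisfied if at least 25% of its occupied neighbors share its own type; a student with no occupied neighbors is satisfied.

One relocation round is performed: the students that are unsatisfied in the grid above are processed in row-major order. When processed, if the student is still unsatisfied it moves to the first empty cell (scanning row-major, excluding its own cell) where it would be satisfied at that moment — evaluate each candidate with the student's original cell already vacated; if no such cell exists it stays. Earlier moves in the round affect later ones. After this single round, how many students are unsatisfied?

Initially unsatisfied (in order): (0,0), (2,2).
  (0,0) → (1,0).
  (2,2) → (0,0).
Resulting grid:
% @ @
% @ @
% @ _
% % @
All satisfied now.

0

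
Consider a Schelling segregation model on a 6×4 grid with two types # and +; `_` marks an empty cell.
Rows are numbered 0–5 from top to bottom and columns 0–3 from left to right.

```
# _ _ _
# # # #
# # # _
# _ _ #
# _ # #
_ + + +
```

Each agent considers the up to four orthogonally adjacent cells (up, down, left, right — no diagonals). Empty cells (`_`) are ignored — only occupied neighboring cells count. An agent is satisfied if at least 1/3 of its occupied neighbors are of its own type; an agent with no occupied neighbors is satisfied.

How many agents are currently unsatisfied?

(0,0)# 1/1 ✓
(1,0)# 3/3 ✓
(1,1)# 3/3 ✓
(1,2)# 3/3 ✓
(1,3)# 1/1 ✓
(2,0)# 3/3 ✓
(2,1)# 3/3 ✓
(2,2)# 2/2 ✓
(3,0)# 2/2 ✓
(3,3)# 1/1 ✓
(4,0)# 1/1 ✓
(4,2)# 1/2 ✓
(4,3)# 2/3 ✓
(5,1)+ 1/1 ✓
(5,2)+ 2/3 ✓
(5,3)+ 1/2 ✓
Every one meets the threshold.

0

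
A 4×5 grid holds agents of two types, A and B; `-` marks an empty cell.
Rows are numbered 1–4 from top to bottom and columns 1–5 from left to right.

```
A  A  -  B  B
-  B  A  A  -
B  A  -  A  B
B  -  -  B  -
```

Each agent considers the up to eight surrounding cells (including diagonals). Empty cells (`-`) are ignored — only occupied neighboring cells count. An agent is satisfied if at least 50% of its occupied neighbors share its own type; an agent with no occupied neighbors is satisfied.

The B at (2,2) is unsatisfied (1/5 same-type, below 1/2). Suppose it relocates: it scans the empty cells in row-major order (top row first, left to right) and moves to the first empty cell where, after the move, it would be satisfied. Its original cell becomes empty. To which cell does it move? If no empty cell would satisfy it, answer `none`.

(2,5)

Vacating (2,2). Empty cells in order:
  (1,3): 1/4 same-type → still unsatisfied.
  (2,1): 1/4 same-type → still unsatisfied.
  (2,5): 3/5 same-type → satisfied — stop here.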